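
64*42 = 2688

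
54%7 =5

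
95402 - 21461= 73941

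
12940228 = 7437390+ 5502838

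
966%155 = 36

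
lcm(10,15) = 30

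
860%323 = 214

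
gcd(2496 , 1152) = 192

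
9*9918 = 89262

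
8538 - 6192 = 2346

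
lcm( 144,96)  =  288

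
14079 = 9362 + 4717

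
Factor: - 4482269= - 11^1*29^1*14051^1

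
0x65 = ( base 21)4H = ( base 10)101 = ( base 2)1100101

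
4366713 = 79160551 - 74793838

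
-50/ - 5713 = 50/5713 = 0.01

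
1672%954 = 718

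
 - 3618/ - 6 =603/1 = 603.00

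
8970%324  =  222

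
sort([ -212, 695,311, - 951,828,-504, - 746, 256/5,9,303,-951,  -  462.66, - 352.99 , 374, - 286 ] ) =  [ - 951, - 951, - 746, - 504,-462.66, - 352.99,- 286, - 212,9 , 256/5, 303 , 311, 374,695,828 ] 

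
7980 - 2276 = 5704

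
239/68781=239/68781= 0.00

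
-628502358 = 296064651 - 924567009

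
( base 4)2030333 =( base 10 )9023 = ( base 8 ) 21477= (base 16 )233f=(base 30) A0N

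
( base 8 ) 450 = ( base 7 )602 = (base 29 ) A6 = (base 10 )296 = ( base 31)9H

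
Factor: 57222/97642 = 3^2*11^1*17^2*48821^( - 1 ) = 28611/48821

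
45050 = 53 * 850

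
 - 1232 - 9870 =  - 11102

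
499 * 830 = 414170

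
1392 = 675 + 717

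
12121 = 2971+9150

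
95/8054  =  95/8054=0.01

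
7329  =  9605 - 2276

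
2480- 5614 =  - 3134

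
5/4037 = 5/4037 = 0.00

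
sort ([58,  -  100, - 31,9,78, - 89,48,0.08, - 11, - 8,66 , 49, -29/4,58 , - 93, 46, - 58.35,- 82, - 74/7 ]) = [-100, - 93,  -  89,  -  82,-58.35, - 31  , - 11, - 74/7, - 8,-29/4 , 0.08, 9, 46 , 48,49 , 58, 58,66,78 ] 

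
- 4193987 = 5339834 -9533821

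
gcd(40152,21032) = 1912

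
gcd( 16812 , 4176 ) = 36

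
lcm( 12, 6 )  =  12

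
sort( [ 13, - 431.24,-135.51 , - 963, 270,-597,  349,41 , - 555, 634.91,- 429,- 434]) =[ - 963, - 597 , - 555, - 434,-431.24, - 429, - 135.51,13,41 , 270,349, 634.91]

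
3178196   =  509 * 6244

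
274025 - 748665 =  -474640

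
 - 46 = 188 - 234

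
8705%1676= 325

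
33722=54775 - 21053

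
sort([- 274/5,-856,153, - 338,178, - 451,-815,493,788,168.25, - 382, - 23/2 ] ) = [ - 856, -815,-451,  -  382, - 338, - 274/5, - 23/2,153,168.25, 178,493,788 ] 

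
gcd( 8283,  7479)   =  3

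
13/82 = 13/82 = 0.16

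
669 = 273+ 396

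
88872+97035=185907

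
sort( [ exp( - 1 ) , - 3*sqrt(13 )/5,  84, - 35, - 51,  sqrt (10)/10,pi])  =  [ - 51,  -  35  ,-3*sqrt( 13)/5 , sqrt( 10) /10,exp(-1),  pi,84]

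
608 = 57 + 551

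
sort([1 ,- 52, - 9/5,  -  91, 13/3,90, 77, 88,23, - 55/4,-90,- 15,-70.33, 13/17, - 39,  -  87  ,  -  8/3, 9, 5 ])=[-91, - 90,-87, - 70.33,-52 , - 39,-15, - 55/4,-8/3, - 9/5, 13/17,1,13/3, 5,9,23, 77,88 , 90 ]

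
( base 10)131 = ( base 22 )5L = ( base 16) 83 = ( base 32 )43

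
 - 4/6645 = - 1+6641/6645 =- 0.00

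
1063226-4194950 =- 3131724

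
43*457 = 19651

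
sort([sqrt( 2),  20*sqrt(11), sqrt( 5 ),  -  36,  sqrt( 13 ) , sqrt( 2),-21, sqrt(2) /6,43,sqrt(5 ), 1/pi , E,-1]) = [-36, - 21,  -  1 , sqrt ( 2 )/6,  1/pi , sqrt( 2),sqrt(2), sqrt (5), sqrt( 5 ),  E,sqrt ( 13) , 43,20*sqrt (11)]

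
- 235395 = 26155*( - 9)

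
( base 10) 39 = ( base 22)1H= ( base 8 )47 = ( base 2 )100111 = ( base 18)23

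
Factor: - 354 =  - 2^1 * 3^1*59^1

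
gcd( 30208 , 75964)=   4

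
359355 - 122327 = 237028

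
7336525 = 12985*565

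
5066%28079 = 5066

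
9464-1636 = 7828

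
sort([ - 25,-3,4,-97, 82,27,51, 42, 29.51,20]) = [ - 97, -25,-3, 4, 20,  27,  29.51,42,51 , 82] 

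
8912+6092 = 15004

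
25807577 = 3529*7313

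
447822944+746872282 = 1194695226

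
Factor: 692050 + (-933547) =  - 3^2  *26833^1= - 241497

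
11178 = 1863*6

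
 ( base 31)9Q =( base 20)F5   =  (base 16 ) 131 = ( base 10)305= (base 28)AP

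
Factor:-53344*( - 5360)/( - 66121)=-285923840/66121= - 2^9 * 5^1*11^( - 1) * 67^1  *1667^1*6011^( - 1) 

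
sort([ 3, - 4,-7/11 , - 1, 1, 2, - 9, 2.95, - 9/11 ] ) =[ - 9, - 4, - 1, - 9/11, - 7/11, 1 , 2, 2.95,3 ] 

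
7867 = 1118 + 6749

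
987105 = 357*2765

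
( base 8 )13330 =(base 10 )5848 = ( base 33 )5c7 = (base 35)4R3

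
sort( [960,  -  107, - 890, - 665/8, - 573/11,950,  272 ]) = [ - 890,-107, - 665/8 , - 573/11, 272,950, 960]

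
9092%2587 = 1331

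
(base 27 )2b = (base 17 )3E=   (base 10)65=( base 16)41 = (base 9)72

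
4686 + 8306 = 12992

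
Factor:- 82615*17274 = - 1427091510 = -2^1*3^1*5^1*13^1 * 31^1 * 41^1*2879^1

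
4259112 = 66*64532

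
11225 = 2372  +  8853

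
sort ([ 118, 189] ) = [ 118, 189 ]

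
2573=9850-7277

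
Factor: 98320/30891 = 2^4*  3^( - 1 )*5^1*7^ (-1 )*1229^1*1471^( - 1 )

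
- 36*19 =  -684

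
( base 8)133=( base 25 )3G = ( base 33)2P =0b1011011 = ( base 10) 91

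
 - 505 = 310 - 815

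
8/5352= 1/669 = 0.00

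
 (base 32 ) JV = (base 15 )2C9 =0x27F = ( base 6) 2543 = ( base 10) 639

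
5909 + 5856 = 11765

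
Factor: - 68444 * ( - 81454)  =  2^3*71^1 * 139^1*241^1*293^1 = 5575037576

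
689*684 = 471276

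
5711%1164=1055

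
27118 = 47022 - 19904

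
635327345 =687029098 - 51701753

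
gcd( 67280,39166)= 2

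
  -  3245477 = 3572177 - 6817654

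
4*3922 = 15688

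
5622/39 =1874/13 = 144.15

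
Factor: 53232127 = 13^2 * 314983^1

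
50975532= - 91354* ( - 558)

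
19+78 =97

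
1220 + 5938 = 7158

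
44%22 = 0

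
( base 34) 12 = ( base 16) 24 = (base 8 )44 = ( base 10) 36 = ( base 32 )14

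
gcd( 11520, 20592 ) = 144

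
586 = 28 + 558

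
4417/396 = 11+61/396 =11.15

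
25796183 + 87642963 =113439146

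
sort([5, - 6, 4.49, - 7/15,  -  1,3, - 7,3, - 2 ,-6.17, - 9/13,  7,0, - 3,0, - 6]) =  [ - 7, - 6.17, - 6, - 6 ,-3,-2, - 1,-9/13, - 7/15 , 0,  0, 3, 3, 4.49,5, 7]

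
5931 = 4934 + 997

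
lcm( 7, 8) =56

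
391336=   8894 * 44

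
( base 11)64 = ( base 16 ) 46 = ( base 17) 42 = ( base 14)50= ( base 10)70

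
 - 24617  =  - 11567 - 13050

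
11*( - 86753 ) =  - 954283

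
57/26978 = 57/26978 = 0.00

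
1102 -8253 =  - 7151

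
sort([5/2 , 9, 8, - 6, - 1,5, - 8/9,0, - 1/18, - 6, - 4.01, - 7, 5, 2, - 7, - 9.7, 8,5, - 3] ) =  [ -9.7, - 7, - 7, - 6, - 6,-4.01,- 3, - 1, - 8/9, - 1/18,0,2,5/2, 5, 5,5 , 8,8,9]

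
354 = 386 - 32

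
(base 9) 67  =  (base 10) 61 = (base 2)111101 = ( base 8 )75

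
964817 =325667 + 639150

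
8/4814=4/2407 = 0.00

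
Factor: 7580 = 2^2*5^1*379^1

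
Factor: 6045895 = 5^1*19^1*23^1*2767^1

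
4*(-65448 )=-261792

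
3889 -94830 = - 90941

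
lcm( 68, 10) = 340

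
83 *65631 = 5447373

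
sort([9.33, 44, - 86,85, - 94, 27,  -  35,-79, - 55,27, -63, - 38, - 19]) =[ - 94, - 86, - 79, - 63, - 55, - 38, - 35, -19, 9.33,27, 27,  44, 85]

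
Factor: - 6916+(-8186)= - 15102=- 2^1 * 3^2*839^1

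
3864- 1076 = 2788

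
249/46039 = 249/46039 = 0.01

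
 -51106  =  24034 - 75140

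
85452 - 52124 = 33328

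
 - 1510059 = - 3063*493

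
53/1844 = 53/1844 = 0.03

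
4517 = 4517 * 1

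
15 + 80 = 95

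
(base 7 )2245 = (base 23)1cc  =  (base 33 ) op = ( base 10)817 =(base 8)1461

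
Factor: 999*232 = 2^3*3^3*29^1*37^1 = 231768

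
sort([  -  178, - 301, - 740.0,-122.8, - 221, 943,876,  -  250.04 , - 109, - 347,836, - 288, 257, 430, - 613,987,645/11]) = [ - 740.0, -613,  -  347 , -301,  -  288, - 250.04,  -  221, - 178,  -  122.8,  -  109, 645/11, 257,430, 836,876, 943,987] 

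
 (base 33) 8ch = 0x23a5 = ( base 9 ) 13458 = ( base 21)keb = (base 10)9125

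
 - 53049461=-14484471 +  - 38564990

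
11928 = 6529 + 5399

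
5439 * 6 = 32634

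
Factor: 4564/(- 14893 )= - 2^2*7^1*53^(- 1)*163^1 * 281^( - 1)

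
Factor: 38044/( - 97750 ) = -19022/48875= - 2^1*5^(-3 ) * 17^(-1 ) * 23^( - 1)* 9511^1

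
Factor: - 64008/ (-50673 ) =2^3*  3^1 * 19^( - 1 ) = 24/19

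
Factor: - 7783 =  - 43^1*181^1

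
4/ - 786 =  - 1 + 391/393 = - 0.01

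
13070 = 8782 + 4288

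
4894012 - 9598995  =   - 4704983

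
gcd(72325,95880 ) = 5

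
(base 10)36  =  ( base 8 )44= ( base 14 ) 28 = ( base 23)1d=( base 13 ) 2a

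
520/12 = 43  +  1/3 = 43.33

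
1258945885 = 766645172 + 492300713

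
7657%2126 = 1279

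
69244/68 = 1018+5/17 = 1018.29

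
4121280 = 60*68688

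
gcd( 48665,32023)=1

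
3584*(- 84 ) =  - 301056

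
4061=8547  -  4486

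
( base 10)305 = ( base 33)98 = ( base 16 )131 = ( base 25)c5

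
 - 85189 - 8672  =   - 93861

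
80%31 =18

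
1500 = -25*( - 60) 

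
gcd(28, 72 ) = 4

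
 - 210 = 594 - 804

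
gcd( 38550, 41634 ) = 1542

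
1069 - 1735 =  - 666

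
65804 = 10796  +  55008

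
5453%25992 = 5453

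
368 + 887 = 1255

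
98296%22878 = 6784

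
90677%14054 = 6353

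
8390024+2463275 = 10853299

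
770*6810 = 5243700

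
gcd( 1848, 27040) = 8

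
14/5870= 7/2935 = 0.00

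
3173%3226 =3173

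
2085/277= 2085/277 = 7.53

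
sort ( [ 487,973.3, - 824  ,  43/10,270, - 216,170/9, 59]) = [ - 824, - 216,43/10,170/9,59, 270 , 487, 973.3 ]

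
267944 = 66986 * 4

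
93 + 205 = 298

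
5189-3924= 1265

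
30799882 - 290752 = 30509130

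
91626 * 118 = 10811868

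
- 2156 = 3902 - 6058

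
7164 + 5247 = 12411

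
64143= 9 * 7127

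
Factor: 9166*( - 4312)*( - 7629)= 2^4* 3^1*7^2*11^1*2543^1*4583^1 = 301527009168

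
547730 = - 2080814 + 2628544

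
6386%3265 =3121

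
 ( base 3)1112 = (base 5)131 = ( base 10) 41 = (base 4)221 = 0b101001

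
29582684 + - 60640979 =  -31058295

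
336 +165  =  501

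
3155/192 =16 + 83/192 = 16.43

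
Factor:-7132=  - 2^2*1783^1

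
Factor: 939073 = 79^1  *  11887^1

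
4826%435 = 41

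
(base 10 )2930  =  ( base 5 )43210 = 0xb72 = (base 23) 5c9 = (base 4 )231302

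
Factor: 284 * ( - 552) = - 2^5 * 3^1*23^1* 71^1=-156768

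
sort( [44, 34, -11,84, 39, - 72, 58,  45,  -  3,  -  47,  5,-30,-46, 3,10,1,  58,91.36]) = [-72 ,  -  47, - 46, -30, - 11, - 3,1 , 3,5, 10, 34, 39, 44,45,  58, 58,84,91.36 ] 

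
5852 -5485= 367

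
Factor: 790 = 2^1*5^1*79^1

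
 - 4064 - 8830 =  - 12894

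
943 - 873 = 70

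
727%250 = 227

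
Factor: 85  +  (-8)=77 = 7^1*11^1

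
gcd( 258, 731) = 43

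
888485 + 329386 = 1217871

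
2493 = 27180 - 24687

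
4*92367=369468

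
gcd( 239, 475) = 1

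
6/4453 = 6/4453 = 0.00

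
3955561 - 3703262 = 252299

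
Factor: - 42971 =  - 97^1 * 443^1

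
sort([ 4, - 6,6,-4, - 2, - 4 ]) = [ - 6, - 4, - 4, - 2,4, 6 ]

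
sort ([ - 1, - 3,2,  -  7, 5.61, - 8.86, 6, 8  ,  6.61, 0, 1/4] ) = [ - 8.86, - 7, - 3,-1, 0, 1/4,2,5.61,6,6.61,8] 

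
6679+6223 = 12902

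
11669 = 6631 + 5038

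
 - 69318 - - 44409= - 24909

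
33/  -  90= -1 + 19/30 =- 0.37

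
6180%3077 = 26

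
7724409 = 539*14331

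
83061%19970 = 3181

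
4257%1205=642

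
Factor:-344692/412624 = -137/164  =  - 2^(-2 )*41^( - 1 )*137^1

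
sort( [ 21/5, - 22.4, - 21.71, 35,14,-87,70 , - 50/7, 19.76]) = [ - 87, - 22.4, - 21.71, - 50/7, 21/5,14, 19.76 , 35,70 ] 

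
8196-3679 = 4517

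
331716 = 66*5026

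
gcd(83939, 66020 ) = 1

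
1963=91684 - 89721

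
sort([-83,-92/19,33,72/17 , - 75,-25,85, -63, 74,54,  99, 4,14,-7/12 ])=[ - 83,-75,-63,-25, - 92/19, - 7/12,4,72/17,14,33 , 54,74, 85,  99] 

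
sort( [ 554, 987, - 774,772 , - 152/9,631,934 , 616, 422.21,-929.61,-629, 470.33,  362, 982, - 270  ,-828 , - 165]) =[ - 929.61, - 828, - 774,-629,  -  270,  -  165, - 152/9,362,422.21,470.33, 554,616,631, 772 , 934,982 , 987 ] 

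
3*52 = 156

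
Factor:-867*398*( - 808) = 2^4 * 3^1*17^2*101^1*199^1 = 278813328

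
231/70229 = 231/70229 =0.00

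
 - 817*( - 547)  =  446899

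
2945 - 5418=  - 2473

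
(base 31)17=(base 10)38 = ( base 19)20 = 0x26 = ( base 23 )1F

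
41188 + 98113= 139301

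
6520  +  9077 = 15597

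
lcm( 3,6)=6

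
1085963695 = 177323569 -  - 908640126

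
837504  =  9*93056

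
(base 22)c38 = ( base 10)5882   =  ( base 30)6g2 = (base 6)43122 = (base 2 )1011011111010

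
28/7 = 4 = 4.00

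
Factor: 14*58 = 2^2*7^1*29^1 =812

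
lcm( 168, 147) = 1176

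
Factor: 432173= 7^1*107^1 * 577^1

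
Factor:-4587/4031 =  - 3^1 * 11^1 * 29^ ( - 1 )  =  -33/29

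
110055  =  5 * 22011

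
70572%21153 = 7113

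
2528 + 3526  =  6054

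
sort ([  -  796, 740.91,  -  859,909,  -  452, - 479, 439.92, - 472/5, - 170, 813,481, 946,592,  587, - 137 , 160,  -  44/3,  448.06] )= [ - 859, - 796,-479,- 452,-170,  -  137,- 472/5,  -  44/3,  160,  439.92, 448.06, 481, 587,  592,740.91 , 813,909,  946] 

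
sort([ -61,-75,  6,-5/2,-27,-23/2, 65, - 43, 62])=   [-75,-61, - 43,-27, - 23/2,  -  5/2,6,62,65]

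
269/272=269/272= 0.99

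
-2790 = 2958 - 5748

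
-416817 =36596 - 453413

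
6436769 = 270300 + 6166469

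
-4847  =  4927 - 9774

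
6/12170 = 3/6085 =0.00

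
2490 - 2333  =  157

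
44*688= 30272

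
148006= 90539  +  57467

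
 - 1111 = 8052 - 9163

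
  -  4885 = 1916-6801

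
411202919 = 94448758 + 316754161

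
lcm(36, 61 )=2196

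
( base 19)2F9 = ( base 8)1770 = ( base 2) 1111111000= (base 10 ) 1016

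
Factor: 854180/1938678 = 427090/969339=2^1 * 3^ ( - 1) * 5^1*7^ (-1 ) * 31^( - 1 )*1489^(-1)*42709^1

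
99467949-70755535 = 28712414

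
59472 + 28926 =88398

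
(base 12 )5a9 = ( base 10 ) 849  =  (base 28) 129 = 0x351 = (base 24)1B9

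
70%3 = 1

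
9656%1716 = 1076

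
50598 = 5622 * 9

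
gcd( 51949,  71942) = 1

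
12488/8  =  1561  =  1561.00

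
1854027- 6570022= -4715995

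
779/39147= 779/39147 = 0.02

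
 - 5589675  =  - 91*61425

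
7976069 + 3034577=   11010646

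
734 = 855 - 121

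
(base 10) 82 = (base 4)1102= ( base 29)2o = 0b1010010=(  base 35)2c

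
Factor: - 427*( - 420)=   2^2*3^1*5^1*7^2 * 61^1 = 179340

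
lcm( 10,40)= 40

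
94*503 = 47282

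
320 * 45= 14400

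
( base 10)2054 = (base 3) 2211002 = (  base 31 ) 248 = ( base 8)4006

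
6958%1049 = 664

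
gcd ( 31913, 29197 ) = 679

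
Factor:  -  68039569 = -13^2*402601^1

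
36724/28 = 9181/7 = 1311.57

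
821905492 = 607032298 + 214873194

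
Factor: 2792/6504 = 349/813 = 3^( - 1 )*271^ ( - 1)*349^1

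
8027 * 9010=72323270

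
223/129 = 1 + 94/129 = 1.73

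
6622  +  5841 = 12463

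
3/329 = 3/329 = 0.01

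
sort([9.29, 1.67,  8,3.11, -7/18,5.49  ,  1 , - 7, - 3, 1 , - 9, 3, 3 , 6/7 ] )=[ - 9,-7,-3, - 7/18,  6/7,1 , 1,  1.67,3, 3, 3.11,5.49, 8,9.29]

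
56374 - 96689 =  - 40315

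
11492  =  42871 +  - 31379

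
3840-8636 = -4796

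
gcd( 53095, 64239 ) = 7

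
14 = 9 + 5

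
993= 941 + 52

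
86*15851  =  1363186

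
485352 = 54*8988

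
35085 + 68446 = 103531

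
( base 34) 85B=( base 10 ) 9429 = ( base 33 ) 8LO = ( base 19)1725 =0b10010011010101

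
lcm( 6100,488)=12200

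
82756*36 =2979216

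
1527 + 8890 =10417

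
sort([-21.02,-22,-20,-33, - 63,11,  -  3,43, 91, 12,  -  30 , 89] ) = [-63, - 33,-30, - 22,-21.02,-20, - 3, 11,12, 43,89,91 ]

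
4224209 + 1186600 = 5410809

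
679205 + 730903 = 1410108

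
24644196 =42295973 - 17651777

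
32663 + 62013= 94676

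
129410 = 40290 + 89120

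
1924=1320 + 604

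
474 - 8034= - 7560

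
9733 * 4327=42114691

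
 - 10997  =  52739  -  63736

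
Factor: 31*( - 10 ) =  - 310=   - 2^1 * 5^1 *31^1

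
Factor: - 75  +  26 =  - 49  =  -7^2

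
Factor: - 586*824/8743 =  - 2^4* 7^( - 1) * 103^1*293^1*1249^( - 1 ) = - 482864/8743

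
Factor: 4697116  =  2^2*911^1*1289^1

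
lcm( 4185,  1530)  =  142290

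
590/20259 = 590/20259 = 0.03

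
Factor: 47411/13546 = 7/2 =2^( - 1 )*7^1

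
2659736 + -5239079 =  - 2579343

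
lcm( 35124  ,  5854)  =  35124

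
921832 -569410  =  352422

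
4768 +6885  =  11653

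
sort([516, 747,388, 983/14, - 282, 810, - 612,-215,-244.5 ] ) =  [ - 612, - 282 , -244.5, - 215,983/14,388, 516  ,  747,810] 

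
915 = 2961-2046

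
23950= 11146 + 12804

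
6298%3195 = 3103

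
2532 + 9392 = 11924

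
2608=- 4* ( - 652 )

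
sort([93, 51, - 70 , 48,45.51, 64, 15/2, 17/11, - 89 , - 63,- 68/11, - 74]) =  [ - 89, - 74, - 70,  -  63, - 68/11,17/11 , 15/2 , 45.51, 48, 51,64, 93]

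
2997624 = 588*5098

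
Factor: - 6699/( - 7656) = 7/8 = 2^( - 3) *7^1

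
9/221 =9/221 = 0.04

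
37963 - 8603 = 29360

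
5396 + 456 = 5852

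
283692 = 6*47282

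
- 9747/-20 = 9747/20 = 487.35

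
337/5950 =337/5950 = 0.06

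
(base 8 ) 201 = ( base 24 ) 59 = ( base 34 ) 3R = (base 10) 129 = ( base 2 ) 10000001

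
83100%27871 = 27358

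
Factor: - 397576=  - 2^3*49697^1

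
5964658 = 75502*79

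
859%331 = 197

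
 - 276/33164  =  - 1 + 8222/8291= - 0.01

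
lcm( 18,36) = 36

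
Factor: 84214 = 2^1 * 13^1*41^1*79^1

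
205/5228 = 205/5228 = 0.04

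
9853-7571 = 2282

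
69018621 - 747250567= - 678231946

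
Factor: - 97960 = -2^3 * 5^1*31^1*79^1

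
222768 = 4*55692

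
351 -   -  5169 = 5520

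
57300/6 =9550 = 9550.00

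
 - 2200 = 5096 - 7296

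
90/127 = 90/127 = 0.71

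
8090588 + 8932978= 17023566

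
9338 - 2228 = 7110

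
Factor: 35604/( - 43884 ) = -43^1*53^( - 1 )=-  43/53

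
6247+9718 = 15965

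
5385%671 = 17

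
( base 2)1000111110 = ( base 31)IG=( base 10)574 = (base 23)11M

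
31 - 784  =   - 753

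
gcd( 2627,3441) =37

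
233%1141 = 233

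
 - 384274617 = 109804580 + - 494079197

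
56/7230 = 28/3615=0.01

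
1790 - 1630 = 160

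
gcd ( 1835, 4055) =5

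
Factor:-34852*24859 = -2^2*8713^1 *24859^1 = - 866385868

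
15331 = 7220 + 8111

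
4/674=2/337 = 0.01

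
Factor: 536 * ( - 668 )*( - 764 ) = 2^7 * 67^1*167^1*191^1  =  273548672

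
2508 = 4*627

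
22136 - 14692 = 7444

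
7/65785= 7/65785 = 0.00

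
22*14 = 308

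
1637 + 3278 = 4915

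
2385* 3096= 7383960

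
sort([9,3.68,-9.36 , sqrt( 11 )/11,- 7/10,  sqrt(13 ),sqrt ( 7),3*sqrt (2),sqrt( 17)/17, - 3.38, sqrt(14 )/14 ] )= [ - 9.36, - 3.38, - 7/10, sqrt(17) /17, sqrt(14 ) /14 , sqrt(11 )/11, sqrt(7),sqrt (13) , 3.68, 3 * sqrt(2 ),9 ]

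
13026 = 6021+7005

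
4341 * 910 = 3950310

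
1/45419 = 1/45419 = 0.00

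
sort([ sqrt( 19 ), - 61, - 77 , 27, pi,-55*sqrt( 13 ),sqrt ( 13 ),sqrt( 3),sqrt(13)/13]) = [ - 55 * sqrt(13 ) , - 77, - 61,sqrt(13 )/13 , sqrt(3 ),pi,sqrt(13),sqrt(19 ),27]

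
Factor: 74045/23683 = 5^1 * 11^(-1)*59^1*251^1*2153^( - 1)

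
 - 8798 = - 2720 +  - 6078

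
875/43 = 875/43 = 20.35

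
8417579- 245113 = 8172466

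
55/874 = 55/874 = 0.06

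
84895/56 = 84895/56 = 1515.98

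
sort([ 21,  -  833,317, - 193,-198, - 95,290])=[ - 833, - 198,-193, - 95, 21,290 , 317] 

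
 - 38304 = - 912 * 42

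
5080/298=17 + 7/149 = 17.05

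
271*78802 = 21355342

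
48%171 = 48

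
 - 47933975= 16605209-64539184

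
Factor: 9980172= 2^2* 3^4*30803^1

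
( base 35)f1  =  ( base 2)1000001110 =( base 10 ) 526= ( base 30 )hg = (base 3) 201111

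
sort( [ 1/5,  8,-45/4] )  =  [ - 45/4 , 1/5,8]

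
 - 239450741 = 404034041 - 643484782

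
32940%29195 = 3745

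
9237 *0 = 0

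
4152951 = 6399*649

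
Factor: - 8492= - 2^2*11^1*193^1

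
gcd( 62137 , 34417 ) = 1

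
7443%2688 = 2067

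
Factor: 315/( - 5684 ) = -45/812 = - 2^( - 2)*3^2  *  5^1 * 7^( - 1)*29^( - 1 )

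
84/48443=84/48443 = 0.00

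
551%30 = 11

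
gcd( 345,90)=15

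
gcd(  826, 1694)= 14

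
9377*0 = 0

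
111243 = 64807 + 46436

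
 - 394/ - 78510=197/39255= 0.01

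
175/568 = 175/568 = 0.31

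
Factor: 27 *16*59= 2^4 *3^3*59^1 = 25488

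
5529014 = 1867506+3661508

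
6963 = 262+6701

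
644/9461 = 644/9461 =0.07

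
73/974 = 73/974= 0.07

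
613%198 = 19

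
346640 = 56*6190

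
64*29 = 1856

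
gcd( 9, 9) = 9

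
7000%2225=325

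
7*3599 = 25193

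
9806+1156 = 10962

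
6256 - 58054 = - 51798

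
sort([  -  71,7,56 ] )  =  [ - 71, 7,56] 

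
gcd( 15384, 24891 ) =3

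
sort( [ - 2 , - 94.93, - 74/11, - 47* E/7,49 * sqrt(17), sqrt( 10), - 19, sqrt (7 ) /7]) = [ - 94.93, - 19, - 47*E/7, -74/11, - 2, sqrt(7 ) /7,sqrt(10), 49*sqrt( 17)] 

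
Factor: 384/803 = 2^7*3^1 * 11^(-1)* 73^( - 1)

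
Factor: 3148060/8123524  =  787015/2030881= 5^1*17^1*47^1*197^1*2030881^(  -  1)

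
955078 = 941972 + 13106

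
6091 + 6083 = 12174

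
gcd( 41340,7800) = 780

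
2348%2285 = 63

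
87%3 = 0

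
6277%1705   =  1162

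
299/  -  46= - 7 + 1/2 = - 6.50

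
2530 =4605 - 2075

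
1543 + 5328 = 6871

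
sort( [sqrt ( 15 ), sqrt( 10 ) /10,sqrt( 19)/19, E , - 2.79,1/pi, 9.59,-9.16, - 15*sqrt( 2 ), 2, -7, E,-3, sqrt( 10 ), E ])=[ - 15*sqrt( 2 ), - 9.16, - 7, - 3, - 2.79 , sqrt( 19) /19,sqrt ( 10 )/10,1/pi, 2, E,E, E,sqrt(10),sqrt( 15 ),9.59] 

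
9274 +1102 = 10376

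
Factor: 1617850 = 2^1*5^2*13^1*19^1*131^1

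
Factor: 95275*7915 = 754101625 = 5^3*37^1  *103^1*1583^1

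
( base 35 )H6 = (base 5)4401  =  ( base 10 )601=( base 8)1131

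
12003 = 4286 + 7717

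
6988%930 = 478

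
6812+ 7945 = 14757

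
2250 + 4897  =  7147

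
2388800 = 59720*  40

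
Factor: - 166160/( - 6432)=155/6 = 2^( - 1 )*3^( - 1)*5^1*31^1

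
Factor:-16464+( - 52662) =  - 2^1*3^1*41^1*281^1=- 69126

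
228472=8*28559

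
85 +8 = 93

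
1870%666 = 538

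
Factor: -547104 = - 2^5*3^1*41^1 * 139^1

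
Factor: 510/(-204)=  - 5/2  =  - 2^( - 1)*5^1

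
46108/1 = 46108 = 46108.00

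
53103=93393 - 40290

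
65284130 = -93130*( -701)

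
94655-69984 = 24671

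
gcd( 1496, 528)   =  88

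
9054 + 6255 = 15309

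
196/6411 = 196/6411 = 0.03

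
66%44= 22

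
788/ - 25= - 788/25 = - 31.52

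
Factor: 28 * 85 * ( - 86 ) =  - 2^3*5^1 * 7^1 * 17^1 * 43^1= -204680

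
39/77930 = 39/77930 = 0.00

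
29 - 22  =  7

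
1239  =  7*177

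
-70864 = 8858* ( - 8 ) 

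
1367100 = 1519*900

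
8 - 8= 0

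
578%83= 80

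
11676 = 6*1946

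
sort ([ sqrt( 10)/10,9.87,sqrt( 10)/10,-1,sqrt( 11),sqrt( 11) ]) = [  -  1,sqrt( 10 )/10, sqrt( 10 )/10, sqrt( 11),sqrt( 11) , 9.87]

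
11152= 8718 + 2434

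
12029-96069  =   - 84040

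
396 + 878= 1274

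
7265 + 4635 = 11900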